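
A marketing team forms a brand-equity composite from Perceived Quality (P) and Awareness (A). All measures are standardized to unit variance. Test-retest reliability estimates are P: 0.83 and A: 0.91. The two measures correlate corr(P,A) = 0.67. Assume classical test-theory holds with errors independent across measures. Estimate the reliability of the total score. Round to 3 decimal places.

0.922

Var(P+A) = 2 + 2·[0.67] = 2 + 1.34 = 3.34.
With uncorrelated errors the cross-covariances are all true-score covariance, so they carry over unchanged; only the diagonal terms shrink to ρᵢσᵢ².
True-score variance = [0.83 + 0.91] + 1.34 = 1.74 + 1.34 = 3.08.
Reliability = 3.08 / 3.34 = 0.922.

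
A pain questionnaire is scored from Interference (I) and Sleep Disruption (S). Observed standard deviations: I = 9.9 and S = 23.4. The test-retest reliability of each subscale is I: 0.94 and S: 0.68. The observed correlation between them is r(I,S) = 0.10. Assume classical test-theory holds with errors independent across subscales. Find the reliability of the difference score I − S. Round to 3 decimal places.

0.698

Var(I−S) = 9.9² + 23.4² − 2·9.9·23.4·0.10 = 645.57 − 46.332 = 599.238.
Under uncorrelated errors the observed covariances equal the true-score covariances, so only the own-variance terms attenuate.
True-score variance = [9.9²·0.94 + 23.4²·0.68] − 46.332 = 464.47 − 46.332 = 418.138.
Reliability = 418.138 / 599.238 = 0.698.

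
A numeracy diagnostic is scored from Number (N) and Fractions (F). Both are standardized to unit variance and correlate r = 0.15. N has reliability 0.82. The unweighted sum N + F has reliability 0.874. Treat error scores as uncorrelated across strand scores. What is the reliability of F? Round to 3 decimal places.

Var(N+F) = 2 + 2·0.15 = 2.300.
True-score variance = ρ_N + ρ_F + 2·0.15, so 0.874 = (0.82 + ρ_F + 0.30) / 2.300.
ρ_F = 0.874·2.300 − 0.82 − 0.30 = 0.890.

0.890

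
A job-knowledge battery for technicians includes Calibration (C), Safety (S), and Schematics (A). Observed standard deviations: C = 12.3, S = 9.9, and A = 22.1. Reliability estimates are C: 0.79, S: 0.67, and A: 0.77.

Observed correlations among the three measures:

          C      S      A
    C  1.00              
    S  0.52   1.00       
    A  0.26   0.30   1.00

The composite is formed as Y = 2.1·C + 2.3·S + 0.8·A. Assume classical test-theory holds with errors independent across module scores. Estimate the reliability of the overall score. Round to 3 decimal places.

0.852

Var(Y) = 2.1²·12.3² + 2.3²·9.9² + 0.8²·22.1² + 2·[4.83·12.3·9.9·0.52 + 1.68·12.3·22.1·0.26 + 1.84·9.9·22.1·0.30] = 1498.24 + 1090.69 = 2588.93.
Under uncorrelated errors the observed covariances equal the true-score covariances, so only the own-variance terms attenuate.
True-score variance = [2.1²·12.3²·0.79 + 2.3²·9.9²·0.67 + 0.8²·22.1²·0.77] + 1090.69 = 1115.14 + 1090.69 = 2205.83.
Reliability = 2205.83 / 2588.93 = 0.852.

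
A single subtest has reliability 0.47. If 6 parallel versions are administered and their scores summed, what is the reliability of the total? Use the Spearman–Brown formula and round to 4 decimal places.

0.8418

ρ_k = kρ / (1 + (k−1)ρ) = 6·0.47 / (1 + 5·0.47) = 2.820 / 3.350 = 0.8418.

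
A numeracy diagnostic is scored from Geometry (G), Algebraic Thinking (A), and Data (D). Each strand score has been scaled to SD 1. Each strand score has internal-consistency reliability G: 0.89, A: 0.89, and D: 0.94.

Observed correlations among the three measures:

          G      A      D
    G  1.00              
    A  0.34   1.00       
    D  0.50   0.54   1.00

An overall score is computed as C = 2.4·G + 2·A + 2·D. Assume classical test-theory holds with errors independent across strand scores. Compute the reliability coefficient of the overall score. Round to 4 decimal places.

0.9498

Var(C) = 2.4² + 2² + 2² + 2·[4.8·0.34 + 4.8·0.50 + 4·0.54] = 13.76 + 12.384 = 26.144.
Under uncorrelated errors the observed covariances equal the true-score covariances, so only the own-variance terms attenuate.
True-score variance = [2.4²·0.89 + 2²·0.89 + 2²·0.94] + 12.384 = 12.4464 + 12.384 = 24.8304.
Reliability = 24.8304 / 26.144 = 0.9498.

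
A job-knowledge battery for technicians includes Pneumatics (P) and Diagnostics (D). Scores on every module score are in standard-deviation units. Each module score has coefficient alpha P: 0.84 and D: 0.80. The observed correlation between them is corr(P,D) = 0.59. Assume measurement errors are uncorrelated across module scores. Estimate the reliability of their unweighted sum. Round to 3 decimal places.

0.887

Var(P+D) = 2 + 2·[0.59] = 2 + 1.18 = 3.18.
Because errors are independent across components, Cov(Tᵢ,Tⱼ) = Cov(Xᵢ,Xⱼ); the off-diagonal part of the true-score variance is the same as above.
True-score variance = [0.84 + 0.80] + 1.18 = 1.64 + 1.18 = 2.82.
Reliability = 2.82 / 3.18 = 0.887.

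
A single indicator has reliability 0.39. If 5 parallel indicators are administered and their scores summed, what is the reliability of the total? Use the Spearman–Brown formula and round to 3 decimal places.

0.762

ρ_k = kρ / (1 + (k−1)ρ) = 5·0.39 / (1 + 4·0.39) = 1.950 / 2.560 = 0.762.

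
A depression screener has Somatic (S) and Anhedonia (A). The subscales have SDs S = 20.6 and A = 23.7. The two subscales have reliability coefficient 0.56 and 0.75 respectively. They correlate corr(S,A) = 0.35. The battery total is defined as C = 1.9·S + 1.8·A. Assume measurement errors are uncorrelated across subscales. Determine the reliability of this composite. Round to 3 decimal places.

Var(C) = 1.9²·20.6² + 1.8²·23.7² + 2·[3.42·20.6·23.7·0.35] = 3351.82 + 1168.8 = 4520.61.
Under uncorrelated errors the observed covariances equal the true-score covariances, so only the own-variance terms attenuate.
True-score variance = [1.9²·20.6²·0.56 + 1.8²·23.7²·0.75] + 1168.8 = 2222.79 + 1168.8 = 3391.59.
Reliability = 3391.59 / 4520.61 = 0.750.

0.750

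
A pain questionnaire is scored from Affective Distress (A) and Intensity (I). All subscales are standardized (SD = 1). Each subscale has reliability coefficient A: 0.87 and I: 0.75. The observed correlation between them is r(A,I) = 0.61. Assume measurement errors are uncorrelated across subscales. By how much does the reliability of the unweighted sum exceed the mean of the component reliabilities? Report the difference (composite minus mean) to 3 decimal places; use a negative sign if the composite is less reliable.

0.072

Var(sum) = 2 + 1.22 = 3.22; true-score variance = 1.62 + 1.22 = 2.84; composite reliability = 0.8820.
Mean component reliability = 0.8100.
Difference = 0.8820 − 0.8100 = 0.072.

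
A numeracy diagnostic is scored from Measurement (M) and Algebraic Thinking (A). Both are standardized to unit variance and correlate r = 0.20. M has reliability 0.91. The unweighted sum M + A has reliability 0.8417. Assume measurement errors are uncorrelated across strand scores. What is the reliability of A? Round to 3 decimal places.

Var(M+A) = 2 + 2·0.20 = 2.400.
True-score variance = ρ_M + ρ_A + 2·0.20, so 0.8417 = (0.91 + ρ_A + 0.40) / 2.400.
ρ_A = 0.8417·2.400 − 0.91 − 0.40 = 0.710.

0.710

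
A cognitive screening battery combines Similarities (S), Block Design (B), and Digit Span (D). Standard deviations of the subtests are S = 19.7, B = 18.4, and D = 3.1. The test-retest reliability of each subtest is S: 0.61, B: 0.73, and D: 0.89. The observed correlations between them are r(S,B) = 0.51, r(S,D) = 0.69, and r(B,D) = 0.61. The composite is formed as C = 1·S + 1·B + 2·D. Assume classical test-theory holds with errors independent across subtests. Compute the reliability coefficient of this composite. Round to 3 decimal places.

0.829

Var(C) = 19.7² + 18.4² + 2²·3.1² + 2·[19.7·18.4·0.51 + 2·19.7·3.1·0.69 + 2·18.4·3.1·0.61] = 765.09 + 677.46 = 1442.55.
Under uncorrelated errors the observed covariances equal the true-score covariances, so only the own-variance terms attenuate.
True-score variance = [19.7²·0.61 + 18.4²·0.73 + 2²·3.1²·0.89] + 677.46 = 518.095 + 677.46 = 1195.56.
Reliability = 1195.56 / 1442.55 = 0.829.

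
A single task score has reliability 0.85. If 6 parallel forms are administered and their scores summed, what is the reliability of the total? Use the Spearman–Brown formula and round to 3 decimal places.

ρ_k = kρ / (1 + (k−1)ρ) = 6·0.85 / (1 + 5·0.85) = 5.100 / 5.250 = 0.971.

0.971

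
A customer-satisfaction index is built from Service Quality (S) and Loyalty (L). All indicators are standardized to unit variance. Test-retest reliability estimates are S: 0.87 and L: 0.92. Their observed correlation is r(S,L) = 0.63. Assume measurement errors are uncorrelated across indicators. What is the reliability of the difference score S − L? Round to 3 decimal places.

Var(S−L) = 1 + 1 − 2·0.63 = 2 − 1.26 = 0.74.
With uncorrelated errors the cross-covariances are all true-score covariance, so they carry over unchanged; only the diagonal terms shrink to ρᵢσᵢ².
True-score variance = [0.87 + 0.92] − 1.26 = 1.79 − 1.26 = 0.53.
Reliability = 0.53 / 0.74 = 0.716.

0.716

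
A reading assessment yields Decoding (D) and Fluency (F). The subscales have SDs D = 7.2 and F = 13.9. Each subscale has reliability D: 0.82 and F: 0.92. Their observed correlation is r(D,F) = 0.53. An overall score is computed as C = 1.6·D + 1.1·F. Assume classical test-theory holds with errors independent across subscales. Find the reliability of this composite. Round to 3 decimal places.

0.923

Var(C) = 1.6²·7.2² + 1.1²·13.9² + 2·[1.76·7.2·13.9·0.53] = 366.495 + 186.709 = 553.204.
Under uncorrelated errors the observed covariances equal the true-score covariances, so only the own-variance terms attenuate.
True-score variance = [1.6²·7.2²·0.82 + 1.1²·13.9²·0.92] + 186.709 = 323.904 + 186.709 = 510.613.
Reliability = 510.613 / 553.204 = 0.923.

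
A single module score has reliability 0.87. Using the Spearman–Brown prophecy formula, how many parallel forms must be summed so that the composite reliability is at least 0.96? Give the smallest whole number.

k ≥ ρ*(1−ρ₁)/(ρ₁(1−ρ*)) = 0.96·0.13 / (0.87·0.04) = 3.586.
Smallest integer k = 4.

4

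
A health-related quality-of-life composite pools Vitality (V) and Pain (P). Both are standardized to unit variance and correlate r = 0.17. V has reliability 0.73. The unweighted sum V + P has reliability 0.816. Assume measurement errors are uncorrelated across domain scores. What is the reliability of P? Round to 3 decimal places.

0.839

Var(V+P) = 2 + 2·0.17 = 2.340.
True-score variance = ρ_V + ρ_P + 2·0.17, so 0.816 = (0.73 + ρ_P + 0.34) / 2.340.
ρ_P = 0.816·2.340 − 0.73 − 0.34 = 0.839.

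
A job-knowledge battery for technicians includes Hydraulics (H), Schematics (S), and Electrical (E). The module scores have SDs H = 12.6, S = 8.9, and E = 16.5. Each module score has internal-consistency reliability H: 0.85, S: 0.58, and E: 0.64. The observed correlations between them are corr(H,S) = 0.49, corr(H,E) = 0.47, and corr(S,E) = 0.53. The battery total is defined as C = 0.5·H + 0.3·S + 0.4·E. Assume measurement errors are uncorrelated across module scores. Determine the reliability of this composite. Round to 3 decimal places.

Var(C) = 0.5²·12.6² + 0.3²·8.9² + 0.4²·16.5² + 2·[0.15·12.6·8.9·0.49 + 0.2·12.6·16.5·0.47 + 0.12·8.9·16.5·0.53] = 90.3789 + 74.2491 = 164.628.
With uncorrelated errors the cross-covariances are all true-score covariance, so they carry over unchanged; only the diagonal terms shrink to ρᵢσᵢ².
True-score variance = [0.5²·12.6²·0.85 + 0.3²·8.9²·0.58 + 0.4²·16.5²·0.64] + 74.2491 = 65.7497 + 74.2491 = 139.999.
Reliability = 139.999 / 164.628 = 0.850.

0.850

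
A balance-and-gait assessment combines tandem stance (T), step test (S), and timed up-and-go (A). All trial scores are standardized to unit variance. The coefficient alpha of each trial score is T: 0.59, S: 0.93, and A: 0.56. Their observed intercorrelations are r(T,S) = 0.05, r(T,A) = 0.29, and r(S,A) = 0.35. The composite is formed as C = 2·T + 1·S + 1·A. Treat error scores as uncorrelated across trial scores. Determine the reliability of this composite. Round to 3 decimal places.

0.733

Var(C) = 2² + 1 + 1 + 2·[2·0.05 + 2·0.29 + 0.35] = 6 + 2.06 = 8.06.
With uncorrelated errors the cross-covariances are all true-score covariance, so they carry over unchanged; only the diagonal terms shrink to ρᵢσᵢ².
True-score variance = [2²·0.59 + 0.93 + 0.56] + 2.06 = 3.85 + 2.06 = 5.91.
Reliability = 5.91 / 8.06 = 0.733.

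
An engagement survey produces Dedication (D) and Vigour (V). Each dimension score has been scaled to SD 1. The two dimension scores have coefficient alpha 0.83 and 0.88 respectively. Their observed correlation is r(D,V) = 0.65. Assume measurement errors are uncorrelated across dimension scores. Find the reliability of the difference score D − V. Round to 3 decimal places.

0.586

Var(D−V) = 1 + 1 − 2·0.65 = 2 − 1.3 = 0.7.
Because errors are independent across components, Cov(Tᵢ,Tⱼ) = Cov(Xᵢ,Xⱼ); the off-diagonal part of the true-score variance is the same as above.
True-score variance = [0.83 + 0.88] − 1.3 = 1.71 − 1.3 = 0.41.
Reliability = 0.41 / 0.7 = 0.586.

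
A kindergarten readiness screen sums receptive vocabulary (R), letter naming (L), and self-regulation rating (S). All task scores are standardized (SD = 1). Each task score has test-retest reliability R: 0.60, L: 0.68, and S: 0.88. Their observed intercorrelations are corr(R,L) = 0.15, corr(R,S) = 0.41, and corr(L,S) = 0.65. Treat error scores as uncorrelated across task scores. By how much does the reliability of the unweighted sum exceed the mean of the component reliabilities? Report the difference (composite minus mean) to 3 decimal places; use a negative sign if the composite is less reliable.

Var(sum) = 3 + 2.42 = 5.42; true-score variance = 2.16 + 2.42 = 4.58; composite reliability = 0.8450.
Mean component reliability = 0.7200.
Difference = 0.8450 − 0.7200 = 0.125.

0.125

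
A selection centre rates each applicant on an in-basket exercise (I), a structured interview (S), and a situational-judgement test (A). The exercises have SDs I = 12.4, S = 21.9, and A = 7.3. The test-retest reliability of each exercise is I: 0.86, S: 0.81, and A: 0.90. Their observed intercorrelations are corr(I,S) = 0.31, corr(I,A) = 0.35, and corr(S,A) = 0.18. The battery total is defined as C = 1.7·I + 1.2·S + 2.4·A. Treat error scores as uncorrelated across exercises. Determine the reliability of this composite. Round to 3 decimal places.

Var(C) = 1.7²·12.4² + 1.2²·21.9² + 2.4²·7.3² + 2·[2.04·12.4·21.9·0.31 + 4.08·12.4·7.3·0.35 + 2.88·21.9·7.3·0.18] = 1441.96 + 767.747 = 2209.7.
With uncorrelated errors the cross-covariances are all true-score covariance, so they carry over unchanged; only the diagonal terms shrink to ρᵢσᵢ².
True-score variance = [1.7²·12.4²·0.86 + 1.2²·21.9²·0.81 + 2.4²·7.3²·0.90] + 767.747 = 1217.83 + 767.747 = 1985.57.
Reliability = 1985.57 / 2209.7 = 0.899.

0.899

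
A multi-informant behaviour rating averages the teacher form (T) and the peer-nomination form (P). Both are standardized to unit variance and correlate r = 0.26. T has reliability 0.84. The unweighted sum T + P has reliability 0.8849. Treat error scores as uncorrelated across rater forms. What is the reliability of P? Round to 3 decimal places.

Var(T+P) = 2 + 2·0.26 = 2.520.
True-score variance = ρ_T + ρ_P + 2·0.26, so 0.8849 = (0.84 + ρ_P + 0.52) / 2.520.
ρ_P = 0.8849·2.520 − 0.84 − 0.52 = 0.870.

0.870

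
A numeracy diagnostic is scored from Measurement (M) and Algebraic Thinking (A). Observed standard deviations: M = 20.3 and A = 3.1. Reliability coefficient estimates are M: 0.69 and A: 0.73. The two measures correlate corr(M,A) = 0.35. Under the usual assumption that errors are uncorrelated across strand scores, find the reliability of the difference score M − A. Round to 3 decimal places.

Var(M−A) = 20.3² + 3.1² − 2·20.3·3.1·0.35 = 421.7 − 44.051 = 377.649.
Under uncorrelated errors the observed covariances equal the true-score covariances, so only the own-variance terms attenuate.
True-score variance = [20.3²·0.69 + 3.1²·0.73] − 44.051 = 291.357 − 44.051 = 247.306.
Reliability = 247.306 / 377.649 = 0.655.

0.655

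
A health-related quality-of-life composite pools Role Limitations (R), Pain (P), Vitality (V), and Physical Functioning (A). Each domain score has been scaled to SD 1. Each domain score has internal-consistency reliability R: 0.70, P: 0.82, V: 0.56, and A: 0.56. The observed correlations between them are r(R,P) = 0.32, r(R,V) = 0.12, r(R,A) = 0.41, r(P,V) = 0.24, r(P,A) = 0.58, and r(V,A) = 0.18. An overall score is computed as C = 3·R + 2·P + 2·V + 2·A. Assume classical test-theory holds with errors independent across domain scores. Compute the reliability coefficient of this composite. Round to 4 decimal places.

Var(C) = 3² + 2² + 2² + 2² + 2·[6·0.32 + 6·0.12 + 6·0.41 + 4·0.24 + 4·0.58 + 4·0.18] = 21 + 18.2 = 39.2.
With uncorrelated errors the cross-covariances are all true-score covariance, so they carry over unchanged; only the diagonal terms shrink to ρᵢσᵢ².
True-score variance = [3²·0.70 + 2²·0.82 + 2²·0.56 + 2²·0.56] + 18.2 = 14.06 + 18.2 = 32.26.
Reliability = 32.26 / 39.2 = 0.8230.

0.8230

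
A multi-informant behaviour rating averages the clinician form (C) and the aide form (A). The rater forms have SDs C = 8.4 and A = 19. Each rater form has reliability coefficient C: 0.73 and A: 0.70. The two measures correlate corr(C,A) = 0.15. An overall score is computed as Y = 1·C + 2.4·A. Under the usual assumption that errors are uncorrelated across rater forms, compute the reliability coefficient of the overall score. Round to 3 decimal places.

0.716

Var(Y) = 8.4² + 2.4²·19² + 2·[2.4·8.4·19·0.15] = 2149.92 + 114.912 = 2264.83.
Because errors are independent across components, Cov(Tᵢ,Tⱼ) = Cov(Xᵢ,Xⱼ); the off-diagonal part of the true-score variance is the same as above.
True-score variance = [8.4²·0.73 + 2.4²·19²·0.70] + 114.912 = 1507.06 + 114.912 = 1621.97.
Reliability = 1621.97 / 2264.83 = 0.716.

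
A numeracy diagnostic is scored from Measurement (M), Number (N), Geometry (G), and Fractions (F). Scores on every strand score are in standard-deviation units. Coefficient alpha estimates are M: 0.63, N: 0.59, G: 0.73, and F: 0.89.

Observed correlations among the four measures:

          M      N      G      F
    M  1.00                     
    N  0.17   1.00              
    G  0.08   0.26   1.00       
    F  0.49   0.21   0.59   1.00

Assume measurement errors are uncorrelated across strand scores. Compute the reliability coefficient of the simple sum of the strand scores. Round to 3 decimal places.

Var(M+N+G+F) = 4 + 2·[0.17 + 0.08 + 0.49 + 0.26 + 0.21 + 0.59] = 4 + 3.6 = 7.6.
Because errors are independent across components, Cov(Tᵢ,Tⱼ) = Cov(Xᵢ,Xⱼ); the off-diagonal part of the true-score variance is the same as above.
True-score variance = [0.63 + 0.59 + 0.73 + 0.89] + 3.6 = 2.84 + 3.6 = 6.44.
Reliability = 6.44 / 7.6 = 0.847.

0.847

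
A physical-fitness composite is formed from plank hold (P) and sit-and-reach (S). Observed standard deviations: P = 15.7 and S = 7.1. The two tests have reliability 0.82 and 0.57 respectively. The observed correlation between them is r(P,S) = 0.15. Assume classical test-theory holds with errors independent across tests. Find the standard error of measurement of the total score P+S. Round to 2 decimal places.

8.13

Var(total) = 296.9 + 33.441 = 330.341.
True-score variance = 230.855 + 33.441 = 264.296, so reliability = 0.8001.
Error variance = 330.341 − 264.296 = 66.0445; SEM = √66.0445 = 8.13.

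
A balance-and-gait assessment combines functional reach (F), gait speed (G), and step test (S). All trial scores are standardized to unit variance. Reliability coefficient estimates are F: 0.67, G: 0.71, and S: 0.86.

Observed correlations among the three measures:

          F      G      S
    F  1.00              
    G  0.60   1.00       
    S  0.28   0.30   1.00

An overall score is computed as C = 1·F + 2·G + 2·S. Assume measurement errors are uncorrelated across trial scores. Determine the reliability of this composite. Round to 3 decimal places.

0.863

Var(C) = 1 + 2² + 2² + 2·[2·0.60 + 2·0.28 + 4·0.30] = 9 + 5.92 = 14.92.
Under uncorrelated errors the observed covariances equal the true-score covariances, so only the own-variance terms attenuate.
True-score variance = [0.67 + 2²·0.71 + 2²·0.86] + 5.92 = 6.95 + 5.92 = 12.87.
Reliability = 12.87 / 14.92 = 0.863.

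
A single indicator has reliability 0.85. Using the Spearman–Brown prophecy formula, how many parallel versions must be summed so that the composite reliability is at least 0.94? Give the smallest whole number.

3

k ≥ ρ*(1−ρ₁)/(ρ₁(1−ρ*)) = 0.94·0.15 / (0.85·0.06) = 2.765.
Smallest integer k = 3.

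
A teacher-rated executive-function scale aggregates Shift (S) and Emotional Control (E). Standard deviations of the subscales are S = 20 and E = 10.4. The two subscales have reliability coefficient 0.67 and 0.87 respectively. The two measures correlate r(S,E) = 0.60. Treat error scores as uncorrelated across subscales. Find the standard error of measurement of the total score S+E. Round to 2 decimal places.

Var(total) = 508.16 + 249.6 = 757.76.
True-score variance = 362.099 + 249.6 = 611.699, so reliability = 0.8072.
Error variance = 757.76 − 611.699 = 146.061; SEM = √146.061 = 12.09.

12.09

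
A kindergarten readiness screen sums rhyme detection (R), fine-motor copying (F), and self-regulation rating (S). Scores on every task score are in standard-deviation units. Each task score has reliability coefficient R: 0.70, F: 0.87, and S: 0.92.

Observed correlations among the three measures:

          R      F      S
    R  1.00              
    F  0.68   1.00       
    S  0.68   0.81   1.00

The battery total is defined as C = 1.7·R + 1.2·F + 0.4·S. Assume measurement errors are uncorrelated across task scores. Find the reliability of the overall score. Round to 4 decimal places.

0.8810

Var(C) = 1.7² + 1.2² + 0.4² + 2·[2.04·0.68 + 0.68·0.68 + 0.48·0.81] = 4.49 + 4.4768 = 8.9668.
With uncorrelated errors the cross-covariances are all true-score covariance, so they carry over unchanged; only the diagonal terms shrink to ρᵢσᵢ².
True-score variance = [1.7²·0.70 + 1.2²·0.87 + 0.4²·0.92] + 4.4768 = 3.423 + 4.4768 = 7.8998.
Reliability = 7.8998 / 8.9668 = 0.8810.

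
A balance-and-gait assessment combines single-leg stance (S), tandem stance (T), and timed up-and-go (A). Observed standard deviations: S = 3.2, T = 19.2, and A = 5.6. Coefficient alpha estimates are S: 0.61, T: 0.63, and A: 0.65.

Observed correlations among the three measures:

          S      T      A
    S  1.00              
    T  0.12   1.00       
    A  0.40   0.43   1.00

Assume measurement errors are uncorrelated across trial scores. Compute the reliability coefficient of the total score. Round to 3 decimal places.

0.715

Var(S+T+A) = 3.2² + 19.2² + 5.6² + 2·[3.2·19.2·0.12 + 3.2·5.6·0.40 + 19.2·5.6·0.43] = 410.24 + 121.549 = 531.789.
Because errors are independent across components, Cov(Tᵢ,Tⱼ) = Cov(Xᵢ,Xⱼ); the off-diagonal part of the true-score variance is the same as above.
True-score variance = [3.2²·0.61 + 19.2²·0.63 + 5.6²·0.65] + 121.549 = 258.874 + 121.549 = 380.422.
Reliability = 380.422 / 531.789 = 0.715.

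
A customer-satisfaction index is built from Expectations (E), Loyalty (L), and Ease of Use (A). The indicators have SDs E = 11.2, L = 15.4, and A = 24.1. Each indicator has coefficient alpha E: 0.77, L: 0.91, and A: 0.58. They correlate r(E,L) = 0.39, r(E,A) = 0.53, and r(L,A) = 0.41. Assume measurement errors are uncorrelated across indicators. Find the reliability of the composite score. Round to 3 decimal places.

Var(E+L+A) = 11.2² + 15.4² + 24.1² + 2·[11.2·15.4·0.39 + 11.2·24.1·0.53 + 15.4·24.1·0.41] = 943.41 + 724.984 = 1668.39.
Under uncorrelated errors the observed covariances equal the true-score covariances, so only the own-variance terms attenuate.
True-score variance = [11.2²·0.77 + 15.4²·0.91 + 24.1²·0.58] + 724.984 = 649.274 + 724.984 = 1374.26.
Reliability = 1374.26 / 1668.39 = 0.824.

0.824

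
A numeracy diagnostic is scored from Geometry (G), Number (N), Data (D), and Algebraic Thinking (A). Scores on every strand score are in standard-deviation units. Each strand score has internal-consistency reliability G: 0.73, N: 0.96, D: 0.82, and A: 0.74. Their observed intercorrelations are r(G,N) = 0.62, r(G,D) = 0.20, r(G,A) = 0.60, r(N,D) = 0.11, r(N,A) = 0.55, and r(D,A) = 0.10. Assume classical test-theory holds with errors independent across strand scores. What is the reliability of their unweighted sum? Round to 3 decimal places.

Var(G+N+D+A) = 4 + 2·[0.62 + 0.20 + 0.60 + 0.11 + 0.55 + 0.10] = 4 + 4.36 = 8.36.
Because errors are independent across components, Cov(Tᵢ,Tⱼ) = Cov(Xᵢ,Xⱼ); the off-diagonal part of the true-score variance is the same as above.
True-score variance = [0.73 + 0.96 + 0.82 + 0.74] + 4.36 = 3.25 + 4.36 = 7.61.
Reliability = 7.61 / 8.36 = 0.910.

0.910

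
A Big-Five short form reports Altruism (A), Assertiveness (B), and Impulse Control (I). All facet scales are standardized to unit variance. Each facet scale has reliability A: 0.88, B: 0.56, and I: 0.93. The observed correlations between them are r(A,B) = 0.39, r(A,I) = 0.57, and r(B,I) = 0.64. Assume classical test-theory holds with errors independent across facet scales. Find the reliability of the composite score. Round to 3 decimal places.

0.898

Var(A+B+I) = 3 + 2·[0.39 + 0.57 + 0.64] = 3 + 3.2 = 6.2.
With uncorrelated errors the cross-covariances are all true-score covariance, so they carry over unchanged; only the diagonal terms shrink to ρᵢσᵢ².
True-score variance = [0.88 + 0.56 + 0.93] + 3.2 = 2.37 + 3.2 = 5.57.
Reliability = 5.57 / 6.2 = 0.898.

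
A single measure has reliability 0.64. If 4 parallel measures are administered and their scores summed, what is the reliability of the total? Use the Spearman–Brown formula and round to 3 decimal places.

0.877

ρ_k = kρ / (1 + (k−1)ρ) = 4·0.64 / (1 + 3·0.64) = 2.560 / 2.920 = 0.877.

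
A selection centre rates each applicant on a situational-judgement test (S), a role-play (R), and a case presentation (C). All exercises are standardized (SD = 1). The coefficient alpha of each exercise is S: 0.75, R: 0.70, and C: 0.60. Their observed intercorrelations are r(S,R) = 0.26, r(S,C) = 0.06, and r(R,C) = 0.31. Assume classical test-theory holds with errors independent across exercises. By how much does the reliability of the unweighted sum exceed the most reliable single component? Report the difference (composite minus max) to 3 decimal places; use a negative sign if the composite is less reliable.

0.027

Var(sum) = 3 + 1.26 = 4.26; true-score variance = 2.05 + 1.26 = 3.31; composite reliability = 0.7770.
Max component reliability = 0.7500.
Difference = 0.7770 − 0.7500 = 0.027.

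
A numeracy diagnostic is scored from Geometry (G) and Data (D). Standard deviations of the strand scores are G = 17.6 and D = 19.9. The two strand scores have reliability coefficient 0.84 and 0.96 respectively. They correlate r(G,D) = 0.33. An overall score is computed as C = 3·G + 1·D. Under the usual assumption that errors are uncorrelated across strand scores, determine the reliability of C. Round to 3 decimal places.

0.881

Var(C) = 3²·17.6² + 19.9² + 2·[3·17.6·19.9·0.33] = 3183.85 + 693.475 = 3877.33.
With uncorrelated errors the cross-covariances are all true-score covariance, so they carry over unchanged; only the diagonal terms shrink to ρᵢσᵢ².
True-score variance = [3²·17.6²·0.84 + 19.9²·0.96] + 693.475 = 2721.96 + 693.475 = 3415.43.
Reliability = 3415.43 / 3877.33 = 0.881.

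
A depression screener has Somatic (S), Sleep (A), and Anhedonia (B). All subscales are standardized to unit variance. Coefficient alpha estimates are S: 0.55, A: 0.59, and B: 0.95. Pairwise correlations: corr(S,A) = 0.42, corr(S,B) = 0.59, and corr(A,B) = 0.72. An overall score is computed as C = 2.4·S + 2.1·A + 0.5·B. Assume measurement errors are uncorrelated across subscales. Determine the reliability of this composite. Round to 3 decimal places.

0.749

Var(C) = 2.4² + 2.1² + 0.5² + 2·[5.04·0.42 + 1.2·0.59 + 1.05·0.72] = 10.42 + 7.1616 = 17.5816.
With uncorrelated errors the cross-covariances are all true-score covariance, so they carry over unchanged; only the diagonal terms shrink to ρᵢσᵢ².
True-score variance = [2.4²·0.55 + 2.1²·0.59 + 0.5²·0.95] + 7.1616 = 6.0074 + 7.1616 = 13.169.
Reliability = 13.169 / 17.5816 = 0.749.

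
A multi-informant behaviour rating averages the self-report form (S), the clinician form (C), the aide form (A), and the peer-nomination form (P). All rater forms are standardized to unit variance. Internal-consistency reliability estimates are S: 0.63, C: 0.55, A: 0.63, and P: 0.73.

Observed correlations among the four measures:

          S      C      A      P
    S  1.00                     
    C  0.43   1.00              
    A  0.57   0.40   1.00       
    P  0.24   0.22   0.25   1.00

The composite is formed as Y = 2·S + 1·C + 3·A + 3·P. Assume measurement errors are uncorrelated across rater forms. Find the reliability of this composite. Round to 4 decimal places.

0.8197

Var(Y) = 2² + 1 + 3² + 3² + 2·[2·0.43 + 6·0.57 + 6·0.24 + 3·0.40 + 3·0.22 + 9·0.25] = 23 + 19.66 = 42.66.
With uncorrelated errors the cross-covariances are all true-score covariance, so they carry over unchanged; only the diagonal terms shrink to ρᵢσᵢ².
True-score variance = [2²·0.63 + 0.55 + 3²·0.63 + 3²·0.73] + 19.66 = 15.31 + 19.66 = 34.97.
Reliability = 34.97 / 42.66 = 0.8197.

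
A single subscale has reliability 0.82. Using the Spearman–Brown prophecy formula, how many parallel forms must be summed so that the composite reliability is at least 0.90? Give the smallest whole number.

2

k ≥ ρ*(1−ρ₁)/(ρ₁(1−ρ*)) = 0.90·0.18 / (0.82·0.10) = 1.976.
Smallest integer k = 2.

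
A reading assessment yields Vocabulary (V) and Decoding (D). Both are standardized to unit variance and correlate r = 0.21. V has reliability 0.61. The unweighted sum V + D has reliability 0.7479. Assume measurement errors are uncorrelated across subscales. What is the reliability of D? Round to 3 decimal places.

Var(V+D) = 2 + 2·0.21 = 2.420.
True-score variance = ρ_V + ρ_D + 2·0.21, so 0.7479 = (0.61 + ρ_D + 0.42) / 2.420.
ρ_D = 0.7479·2.420 − 0.61 − 0.42 = 0.780.

0.780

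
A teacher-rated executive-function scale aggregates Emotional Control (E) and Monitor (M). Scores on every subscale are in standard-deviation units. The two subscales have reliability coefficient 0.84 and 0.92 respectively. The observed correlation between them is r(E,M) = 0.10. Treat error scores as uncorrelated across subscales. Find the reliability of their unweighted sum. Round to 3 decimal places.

Var(E+M) = 2 + 2·[0.10] = 2 + 0.2 = 2.2.
Because errors are independent across components, Cov(Tᵢ,Tⱼ) = Cov(Xᵢ,Xⱼ); the off-diagonal part of the true-score variance is the same as above.
True-score variance = [0.84 + 0.92] + 0.2 = 1.76 + 0.2 = 1.96.
Reliability = 1.96 / 2.2 = 0.891.

0.891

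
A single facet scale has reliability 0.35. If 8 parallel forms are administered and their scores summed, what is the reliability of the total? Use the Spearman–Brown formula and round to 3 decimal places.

ρ_k = kρ / (1 + (k−1)ρ) = 8·0.35 / (1 + 7·0.35) = 2.800 / 3.450 = 0.812.

0.812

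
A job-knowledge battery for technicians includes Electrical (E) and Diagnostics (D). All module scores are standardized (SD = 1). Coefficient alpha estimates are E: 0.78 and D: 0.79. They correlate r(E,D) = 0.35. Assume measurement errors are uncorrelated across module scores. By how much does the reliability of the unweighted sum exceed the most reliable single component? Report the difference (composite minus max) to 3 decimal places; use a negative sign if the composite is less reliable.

Var(sum) = 2 + 0.7 = 2.7; true-score variance = 1.57 + 0.7 = 2.27; composite reliability = 0.8407.
Max component reliability = 0.7900.
Difference = 0.8407 − 0.7900 = 0.051.

0.051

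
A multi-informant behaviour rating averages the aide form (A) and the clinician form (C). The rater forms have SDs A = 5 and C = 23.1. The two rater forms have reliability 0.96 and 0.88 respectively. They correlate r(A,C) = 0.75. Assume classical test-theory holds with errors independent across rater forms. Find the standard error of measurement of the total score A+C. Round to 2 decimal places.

8.06

Var(total) = 558.61 + 173.25 = 731.86.
True-score variance = 493.577 + 173.25 = 666.827, so reliability = 0.9111.
Error variance = 731.86 − 666.827 = 65.0332; SEM = √65.0332 = 8.06.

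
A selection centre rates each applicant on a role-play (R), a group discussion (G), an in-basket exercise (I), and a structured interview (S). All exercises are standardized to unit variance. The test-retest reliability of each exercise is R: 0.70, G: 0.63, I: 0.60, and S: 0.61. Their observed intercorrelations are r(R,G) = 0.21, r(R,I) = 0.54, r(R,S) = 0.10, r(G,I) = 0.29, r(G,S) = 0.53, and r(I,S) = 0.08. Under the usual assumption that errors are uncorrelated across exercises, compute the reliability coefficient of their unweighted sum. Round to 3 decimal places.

Var(R+G+I+S) = 4 + 2·[0.21 + 0.54 + 0.10 + 0.29 + 0.53 + 0.08] = 4 + 3.5 = 7.5.
With uncorrelated errors the cross-covariances are all true-score covariance, so they carry over unchanged; only the diagonal terms shrink to ρᵢσᵢ².
True-score variance = [0.70 + 0.63 + 0.60 + 0.61] + 3.5 = 2.54 + 3.5 = 6.04.
Reliability = 6.04 / 7.5 = 0.805.

0.805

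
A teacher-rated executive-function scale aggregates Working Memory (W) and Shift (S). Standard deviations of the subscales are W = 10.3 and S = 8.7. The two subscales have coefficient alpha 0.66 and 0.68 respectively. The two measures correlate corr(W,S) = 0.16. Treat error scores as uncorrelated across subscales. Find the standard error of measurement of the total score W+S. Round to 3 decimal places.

Var(total) = 181.78 + 28.6752 = 210.455.
True-score variance = 121.489 + 28.6752 = 150.164, so reliability = 0.7135.
Error variance = 210.455 − 150.164 = 60.2914; SEM = √60.2914 = 7.765.

7.765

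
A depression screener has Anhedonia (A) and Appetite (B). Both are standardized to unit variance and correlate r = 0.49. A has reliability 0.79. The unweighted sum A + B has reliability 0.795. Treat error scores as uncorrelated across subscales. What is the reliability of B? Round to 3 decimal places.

0.599

Var(A+B) = 2 + 2·0.49 = 2.980.
True-score variance = ρ_A + ρ_B + 2·0.49, so 0.795 = (0.79 + ρ_B + 0.98) / 2.980.
ρ_B = 0.795·2.980 − 0.79 − 0.98 = 0.599.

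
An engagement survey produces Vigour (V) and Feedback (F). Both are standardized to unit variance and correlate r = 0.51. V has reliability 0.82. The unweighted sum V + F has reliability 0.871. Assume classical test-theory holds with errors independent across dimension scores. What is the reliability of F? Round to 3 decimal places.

0.790

Var(V+F) = 2 + 2·0.51 = 3.020.
True-score variance = ρ_V + ρ_F + 2·0.51, so 0.871 = (0.82 + ρ_F + 1.02) / 3.020.
ρ_F = 0.871·3.020 − 0.82 − 1.02 = 0.790.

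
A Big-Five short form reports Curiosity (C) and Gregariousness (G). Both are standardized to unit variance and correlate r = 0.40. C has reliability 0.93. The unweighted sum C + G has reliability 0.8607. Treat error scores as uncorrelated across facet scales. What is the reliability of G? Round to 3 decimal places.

0.680

Var(C+G) = 2 + 2·0.40 = 2.800.
True-score variance = ρ_C + ρ_G + 2·0.40, so 0.8607 = (0.93 + ρ_G + 0.80) / 2.800.
ρ_G = 0.8607·2.800 − 0.93 − 0.80 = 0.680.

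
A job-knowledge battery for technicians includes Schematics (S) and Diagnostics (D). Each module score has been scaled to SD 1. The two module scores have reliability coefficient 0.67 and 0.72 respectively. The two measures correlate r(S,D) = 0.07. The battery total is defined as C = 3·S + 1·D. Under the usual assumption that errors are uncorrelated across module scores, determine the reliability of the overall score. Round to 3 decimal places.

Var(C) = 3² + 1 + 2·[3·0.07] = 10 + 0.42 = 10.42.
Because errors are independent across components, Cov(Tᵢ,Tⱼ) = Cov(Xᵢ,Xⱼ); the off-diagonal part of the true-score variance is the same as above.
True-score variance = [3²·0.67 + 0.72] + 0.42 = 6.75 + 0.42 = 7.17.
Reliability = 7.17 / 10.42 = 0.688.

0.688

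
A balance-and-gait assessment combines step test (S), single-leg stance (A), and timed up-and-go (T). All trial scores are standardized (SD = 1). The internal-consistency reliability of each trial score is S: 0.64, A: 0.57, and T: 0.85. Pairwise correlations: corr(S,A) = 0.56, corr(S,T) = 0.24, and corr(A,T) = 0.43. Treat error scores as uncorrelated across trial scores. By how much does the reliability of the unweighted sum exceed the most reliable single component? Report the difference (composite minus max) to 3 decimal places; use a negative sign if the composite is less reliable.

Var(sum) = 3 + 2.46 = 5.46; true-score variance = 2.06 + 2.46 = 4.52; composite reliability = 0.8278.
Max component reliability = 0.8500.
Difference = 0.8278 − 0.8500 = -0.022.

-0.022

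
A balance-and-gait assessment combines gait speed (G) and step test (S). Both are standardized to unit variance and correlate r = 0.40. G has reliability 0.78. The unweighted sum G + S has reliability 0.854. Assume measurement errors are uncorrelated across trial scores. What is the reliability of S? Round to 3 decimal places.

0.811

Var(G+S) = 2 + 2·0.40 = 2.800.
True-score variance = ρ_G + ρ_S + 2·0.40, so 0.854 = (0.78 + ρ_S + 0.80) / 2.800.
ρ_S = 0.854·2.800 − 0.78 − 0.80 = 0.811.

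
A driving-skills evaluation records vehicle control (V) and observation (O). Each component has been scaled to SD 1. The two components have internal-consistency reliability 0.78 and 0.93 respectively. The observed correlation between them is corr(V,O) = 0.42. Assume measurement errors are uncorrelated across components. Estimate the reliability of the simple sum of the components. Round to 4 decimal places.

Var(V+O) = 2 + 2·[0.42] = 2 + 0.84 = 2.84.
Under uncorrelated errors the observed covariances equal the true-score covariances, so only the own-variance terms attenuate.
True-score variance = [0.78 + 0.93] + 0.84 = 1.71 + 0.84 = 2.55.
Reliability = 2.55 / 2.84 = 0.8979.

0.8979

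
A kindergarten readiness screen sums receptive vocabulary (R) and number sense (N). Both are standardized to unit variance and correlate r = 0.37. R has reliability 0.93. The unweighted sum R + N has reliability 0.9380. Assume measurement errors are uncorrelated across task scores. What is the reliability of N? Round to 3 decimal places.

0.900

Var(R+N) = 2 + 2·0.37 = 2.740.
True-score variance = ρ_R + ρ_N + 2·0.37, so 0.9380 = (0.93 + ρ_N + 0.74) / 2.740.
ρ_N = 0.9380·2.740 − 0.93 − 0.74 = 0.900.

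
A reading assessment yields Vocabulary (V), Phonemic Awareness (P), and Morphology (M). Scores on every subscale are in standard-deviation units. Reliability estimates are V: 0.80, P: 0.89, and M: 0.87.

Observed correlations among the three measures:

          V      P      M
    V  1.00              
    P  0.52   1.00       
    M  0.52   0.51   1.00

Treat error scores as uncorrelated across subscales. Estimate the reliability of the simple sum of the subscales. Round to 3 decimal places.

0.928

Var(V+P+M) = 3 + 2·[0.52 + 0.52 + 0.51] = 3 + 3.1 = 6.1.
Because errors are independent across components, Cov(Tᵢ,Tⱼ) = Cov(Xᵢ,Xⱼ); the off-diagonal part of the true-score variance is the same as above.
True-score variance = [0.80 + 0.89 + 0.87] + 3.1 = 2.56 + 3.1 = 5.66.
Reliability = 5.66 / 6.1 = 0.928.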